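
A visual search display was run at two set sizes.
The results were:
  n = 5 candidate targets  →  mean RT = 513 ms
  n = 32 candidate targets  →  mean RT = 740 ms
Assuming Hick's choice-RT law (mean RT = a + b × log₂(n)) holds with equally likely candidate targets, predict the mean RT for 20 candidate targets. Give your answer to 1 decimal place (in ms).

682.5 ms

Fit slope and intercept:
  b = (740 − 513) / (log₂ 32 − log₂ 5) = 227 / (5 − 2.3219) = 84.762 ms/bit
  a = 513 − 84.762 × 2.3219 = 316.188 ms
Then RT(20) = 316.188 + 84.762 × log₂ 20 = 316.188 + 84.762 × 4.3219 ≈ 682.525 ms.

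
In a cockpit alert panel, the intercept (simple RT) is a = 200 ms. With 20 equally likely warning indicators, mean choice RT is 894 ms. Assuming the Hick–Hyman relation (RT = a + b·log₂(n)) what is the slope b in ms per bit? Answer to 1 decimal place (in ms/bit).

log₂(20) = 4.3219 bits.
b = (RT − a)/log₂ n = (894 − 200) / 4.3219 = 160.576 ms/bit.

160.6 ms/bit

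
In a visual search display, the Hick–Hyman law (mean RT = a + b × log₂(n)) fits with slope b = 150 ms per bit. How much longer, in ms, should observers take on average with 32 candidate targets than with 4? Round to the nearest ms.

ΔRT = (a + b log₂ n₂) − (a + b log₂ n₁) = b·(log₂ n₂ − log₂ n₁).
log₂(32) − log₂(4) = log₂(32/4) = log₂(8) = 3.
ΔRT = 150 × 3.0000 = 450.000 ms.

450 ms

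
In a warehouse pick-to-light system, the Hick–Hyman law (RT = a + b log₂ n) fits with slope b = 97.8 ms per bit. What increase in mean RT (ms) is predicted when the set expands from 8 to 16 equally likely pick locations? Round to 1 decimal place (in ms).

97.8 ms

ΔRT = (a + b log₂ n₂) − (a + b log₂ n₁) = b·(log₂ n₂ − log₂ n₁).
log₂(16) − log₂(8) = log₂(16/8) = log₂(2) = 1.
ΔRT = 97.8 × 1.0000 = 97.800 ms.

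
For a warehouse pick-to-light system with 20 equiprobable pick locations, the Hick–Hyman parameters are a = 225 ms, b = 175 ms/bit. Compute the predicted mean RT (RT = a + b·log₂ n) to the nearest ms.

log₂(20) = 4.3219 bits, so RT = 225 + 175 × 4.3219 ≈ 981.337 ms.

981 ms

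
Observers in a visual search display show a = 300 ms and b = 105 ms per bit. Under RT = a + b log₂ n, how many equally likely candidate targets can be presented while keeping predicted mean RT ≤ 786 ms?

24

Information budget: (786 − 300)/105 = 4.6286 bits, so n ≤ 2^4.6286 = 24.737 → at most 24.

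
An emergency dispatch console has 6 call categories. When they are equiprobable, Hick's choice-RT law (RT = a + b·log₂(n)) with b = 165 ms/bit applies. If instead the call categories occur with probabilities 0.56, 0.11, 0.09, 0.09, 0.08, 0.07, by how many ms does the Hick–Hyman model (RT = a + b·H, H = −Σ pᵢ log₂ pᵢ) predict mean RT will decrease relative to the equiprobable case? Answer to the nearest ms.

The RT saving is b·ΔH. Equiprobable H₀ = log₂(6) = 2.5850 bits; with the given probabilities H = 2.0041 bits.
b·(H₀ − H) = 165 × (2.5850 − 2.0041) = 95.84 ms.

96 ms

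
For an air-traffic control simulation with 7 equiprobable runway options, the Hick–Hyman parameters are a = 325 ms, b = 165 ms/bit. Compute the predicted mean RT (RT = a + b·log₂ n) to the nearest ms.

log₂(7) = 2.8074 bits, so RT = 325 + 165 × 2.8074 ≈ 788.214 ms.

788 ms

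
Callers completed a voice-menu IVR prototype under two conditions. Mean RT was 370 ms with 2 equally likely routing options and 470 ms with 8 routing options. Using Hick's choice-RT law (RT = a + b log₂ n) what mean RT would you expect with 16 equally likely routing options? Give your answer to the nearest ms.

Solve the two-equation system in a and b:
  b = (470 − 370) / (log₂ 8 − log₂ 2) = 100 / (3 − 1) = 50 ms/bit
  a = 370 − 50 × 1 = 320 ms
Then RT(16) = 320 + 50 × log₂ 16 = 320 + 50 × 4 ≈ 520.000 ms.

520 ms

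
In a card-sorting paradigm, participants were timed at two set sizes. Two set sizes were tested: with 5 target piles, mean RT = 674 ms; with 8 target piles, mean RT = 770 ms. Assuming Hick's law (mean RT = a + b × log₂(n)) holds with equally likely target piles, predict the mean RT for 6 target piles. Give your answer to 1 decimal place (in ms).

711.2 ms

Solve the two-equation system in a and b:
  b = (770 − 674) / (log₂ 8 − log₂ 5) = 96 / (3 − 2.3219) = 141.578 ms/bit
  a = 674 − 141.578 × 2.3219 = 345.266 ms
Then RT(6) = 345.266 + 141.578 × log₂ 6 = 345.266 + 141.578 × 2.5850 ≈ 711.240 ms.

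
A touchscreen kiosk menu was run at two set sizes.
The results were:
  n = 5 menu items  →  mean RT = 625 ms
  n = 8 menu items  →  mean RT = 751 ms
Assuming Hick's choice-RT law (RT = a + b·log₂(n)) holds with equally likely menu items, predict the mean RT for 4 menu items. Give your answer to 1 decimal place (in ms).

565.2 ms

With log₂ n on the abscissa the relation is linear; from the two conditions:
  b = (751 − 625) / (log₂ 8 − log₂ 5) = 126 / (3 − 2.3219) = 185.821 ms/bit
  a = 625 − 185.821 × 2.3219 = 193.537 ms
Then RT(4) = 193.537 + 185.821 × log₂ 4 = 193.537 + 185.821 × 2 ≈ 565.179 ms.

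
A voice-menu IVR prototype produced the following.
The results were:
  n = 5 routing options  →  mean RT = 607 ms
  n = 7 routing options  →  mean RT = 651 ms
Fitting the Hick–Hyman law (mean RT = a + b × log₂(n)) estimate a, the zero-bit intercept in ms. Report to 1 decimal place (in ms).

396.5 ms

Slope: b = (651 − 607) / (log₂ 7 − log₂ 5) = 44/0.4854 = 90.642 ms/bit.
a = RT₁ − b·log₂ n₁ = 607 − 90.642 × 2.3219 = 396.536 ms.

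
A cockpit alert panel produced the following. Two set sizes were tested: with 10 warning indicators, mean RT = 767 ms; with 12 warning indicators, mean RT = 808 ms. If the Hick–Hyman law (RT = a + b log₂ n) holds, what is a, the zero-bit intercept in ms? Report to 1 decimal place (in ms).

The slope on a log₂ axis is (808 − 767) / (3.5850 − 3.3219) = 155.873 ms/bit.
Intercept: a = 767 − 155.873·log₂(10) = 249.201 ms.

249.2 ms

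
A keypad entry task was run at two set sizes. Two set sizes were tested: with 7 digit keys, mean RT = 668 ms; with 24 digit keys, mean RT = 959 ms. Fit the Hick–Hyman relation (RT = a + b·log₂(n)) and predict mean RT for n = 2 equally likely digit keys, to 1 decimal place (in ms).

Solve the two-equation system in a and b:
  b = (959 − 668) / (log₂ 24 − log₂ 7) = 291 / (4.5850 − 2.8074) = 163.703 ms/bit
  a = 668 − 163.703 × 2.8074 = 208.427 ms
Then RT(2) = 208.427 + 163.703 × log₂ 2 = 208.427 + 163.703 × 1 ≈ 372.130 ms.

372.1 ms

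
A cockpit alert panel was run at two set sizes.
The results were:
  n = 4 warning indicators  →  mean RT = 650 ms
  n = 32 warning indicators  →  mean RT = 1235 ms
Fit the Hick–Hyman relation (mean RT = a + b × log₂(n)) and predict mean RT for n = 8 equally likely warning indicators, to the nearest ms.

845 ms

With log₂ n on the abscissa the relation is linear; from the two conditions:
  b = (1235 − 650) / (log₂ 32 − log₂ 4) = 585 / (5 − 2) = 195 ms/bit
  a = 650 − 195 × 2 = 260 ms
Then RT(8) = 260 + 195 × log₂ 8 = 260 + 195 × 3 ≈ 845.000 ms.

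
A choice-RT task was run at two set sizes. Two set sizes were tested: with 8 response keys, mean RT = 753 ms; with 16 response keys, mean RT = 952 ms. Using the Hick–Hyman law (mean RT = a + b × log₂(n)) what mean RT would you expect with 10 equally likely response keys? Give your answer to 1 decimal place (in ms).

817.1 ms

Fit slope and intercept:
  b = (952 − 753) / (log₂ 16 − log₂ 8) = 199 / (4 − 3) = 199.000 ms/bit
  a = 753 − 199.000 × 3 = 156.000 ms
Then RT(10) = 156.000 + 199.000 × log₂ 10 = 156.000 + 199.000 × 3.3219 ≈ 817.064 ms.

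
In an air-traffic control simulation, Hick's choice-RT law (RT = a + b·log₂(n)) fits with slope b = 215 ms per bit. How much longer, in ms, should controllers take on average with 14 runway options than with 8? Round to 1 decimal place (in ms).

173.6 ms

Only the slope matters, since a is common to both: ΔRT = b·log₂(n₂/n₁).
log₂(14) − log₂(8) = 3.8074 − 3 = 0.8074.
ΔRT = 215 × 0.8074 = 173.581 ms.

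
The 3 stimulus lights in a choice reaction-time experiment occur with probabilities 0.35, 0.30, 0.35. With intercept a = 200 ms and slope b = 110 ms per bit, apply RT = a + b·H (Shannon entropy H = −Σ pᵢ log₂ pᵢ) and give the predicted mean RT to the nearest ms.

374 ms

Entropy contributions −pᵢ log₂ pᵢ: 0.5301, 0.5211, 0.5301; sum H = 1.5813 bits.
RT = a + bH = 200 + 110·1.5813 = 373.94 ms.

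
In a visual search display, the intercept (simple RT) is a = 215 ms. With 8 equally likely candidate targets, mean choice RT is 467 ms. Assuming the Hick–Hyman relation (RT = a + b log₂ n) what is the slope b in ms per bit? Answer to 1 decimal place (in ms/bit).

84.0 ms/bit

b = (467 − 215) / log₂(8) = 252 / 3 = 84.000 ms/bit.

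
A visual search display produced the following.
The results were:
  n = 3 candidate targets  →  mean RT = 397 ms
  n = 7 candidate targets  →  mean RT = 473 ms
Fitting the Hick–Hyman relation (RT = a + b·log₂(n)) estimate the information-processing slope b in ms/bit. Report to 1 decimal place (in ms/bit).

62.2 ms/bit

Slope: b = (473 − 397) / (log₂ 7 − log₂ 3) = 76/1.2224 = 62.173 ms/bit.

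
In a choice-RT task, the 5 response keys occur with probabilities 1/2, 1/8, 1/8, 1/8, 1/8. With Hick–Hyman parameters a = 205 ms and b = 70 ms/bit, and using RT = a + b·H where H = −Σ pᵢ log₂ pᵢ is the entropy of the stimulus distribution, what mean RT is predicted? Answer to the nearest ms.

345 ms

Each term −pᵢ log₂ pᵢ: 0.5·1 + 0.125·3 + 0.125·3 + 0.125·3 + 0.125·3; summed, H = 2.000 bits.
Mean RT = a + bH = 205 + 70·2.000 = 345.00 ms.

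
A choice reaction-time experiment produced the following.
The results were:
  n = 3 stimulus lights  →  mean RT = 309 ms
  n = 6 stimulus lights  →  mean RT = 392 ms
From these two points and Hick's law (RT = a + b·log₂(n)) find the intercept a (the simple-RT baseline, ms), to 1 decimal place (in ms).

177.4 ms

The slope on a log₂ axis is (392 − 309) / (2.5850 − 1.5850) = 83.000 ms/bit.
a = RT₁ − b·log₂ n₁ = 309 − 83.000 × 1.5850 = 177.448 ms.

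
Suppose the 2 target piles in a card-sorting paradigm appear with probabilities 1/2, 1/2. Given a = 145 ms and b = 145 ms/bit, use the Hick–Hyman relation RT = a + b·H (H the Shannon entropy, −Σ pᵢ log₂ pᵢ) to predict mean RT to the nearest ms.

Each term −pᵢ log₂ pᵢ: 0.5·1 + 0.5·1; summed, H = 1.000 bits.
Mean RT = a + bH = 145 + 145·1.000 = 290.00 ms.

290 ms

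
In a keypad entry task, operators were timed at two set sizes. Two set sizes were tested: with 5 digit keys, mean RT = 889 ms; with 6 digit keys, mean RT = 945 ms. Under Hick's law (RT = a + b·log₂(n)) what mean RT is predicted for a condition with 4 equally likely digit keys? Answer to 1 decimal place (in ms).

820.5 ms

With log₂ n on the abscissa the relation is linear; from the two conditions:
  b = (945 − 889) / (log₂ 6 − log₂ 5) = 56 / (2.5850 − 2.3219) = 212.900 ms/bit
  a = 889 − 212.900 × 2.3219 = 394.662 ms
Then RT(4) = 394.662 + 212.900 × log₂ 4 = 394.662 + 212.900 × 2 ≈ 820.462 ms.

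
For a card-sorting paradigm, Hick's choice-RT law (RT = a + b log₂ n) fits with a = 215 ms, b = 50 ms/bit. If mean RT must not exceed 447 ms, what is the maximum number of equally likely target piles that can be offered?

24

50·log₂ n ≤ 447 − 215 = 232, giving log₂ n ≤ 4.6400 and n ≤ 24.933. The largest whole number is 24.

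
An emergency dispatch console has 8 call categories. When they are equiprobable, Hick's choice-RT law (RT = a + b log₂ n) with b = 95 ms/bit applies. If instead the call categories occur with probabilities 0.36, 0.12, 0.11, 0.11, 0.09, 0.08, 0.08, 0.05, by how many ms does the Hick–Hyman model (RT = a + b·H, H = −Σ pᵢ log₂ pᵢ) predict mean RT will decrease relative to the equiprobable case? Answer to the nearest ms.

28 ms

Equiprobable entropy H₀ = log₂ 8 = 3.0000 bits.
Skewed entropy H = −Σ pᵢ log₂ pᵢ = 2.7100 bits.
ΔRT = b·(H₀ − H) = 95 × 0.2900 = 27.55 ms.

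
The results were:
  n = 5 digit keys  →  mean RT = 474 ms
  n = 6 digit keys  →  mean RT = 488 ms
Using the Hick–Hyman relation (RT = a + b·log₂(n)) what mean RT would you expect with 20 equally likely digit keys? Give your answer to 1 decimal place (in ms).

580.4 ms

With log₂ n on the abscissa the relation is linear; from the two conditions:
  b = (488 − 474) / (log₂ 6 − log₂ 5) = 14 / (2.5850 − 2.3219) = 53.225 ms/bit
  a = 474 − 53.225 × 2.3219 = 350.415 ms
Then RT(20) = 350.415 + 53.225 × log₂ 20 = 350.415 + 53.225 × 4.3219 ≈ 580.450 ms.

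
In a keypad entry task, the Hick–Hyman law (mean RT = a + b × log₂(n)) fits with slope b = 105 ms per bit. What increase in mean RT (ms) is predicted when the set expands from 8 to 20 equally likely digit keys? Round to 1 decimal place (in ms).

138.8 ms

Only the slope matters, since a is common to both: ΔRT = b·log₂(n₂/n₁).
log₂(20) − log₂(8) = 4.3219 − 3 = 1.3219.
ΔRT = 105 × 1.3219 = 138.802 ms.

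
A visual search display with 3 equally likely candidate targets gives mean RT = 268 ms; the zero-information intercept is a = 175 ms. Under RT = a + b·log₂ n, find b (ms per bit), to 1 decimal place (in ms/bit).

58.7 ms/bit

3 alternatives carry log₂ 3 = 1.5850 bits; the choice cost is 268 − 175 = 93 ms, so b = 93/1.5850 = 58.676 ms/bit.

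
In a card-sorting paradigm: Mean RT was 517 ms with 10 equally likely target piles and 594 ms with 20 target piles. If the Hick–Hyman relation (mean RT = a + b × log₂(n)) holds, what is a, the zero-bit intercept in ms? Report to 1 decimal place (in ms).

b = (RT₂ − RT₁)/(log₂ n₂ − log₂ n₁) = (594 − 517)/(4.3219 − 3.3219) = 77.000 ms/bit.
a = RT₁ − b·log₂ n₁ = 517 − 77.000 × 3.3219 = 261.212 ms.

261.2 ms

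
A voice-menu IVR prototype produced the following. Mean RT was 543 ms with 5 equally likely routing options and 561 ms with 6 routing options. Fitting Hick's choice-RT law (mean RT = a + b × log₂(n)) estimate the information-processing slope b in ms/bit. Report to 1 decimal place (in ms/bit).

68.4 ms/bit

Slope: b = (561 − 543) / (log₂ 6 − log₂ 5) = 18/0.2630 = 68.432 ms/bit.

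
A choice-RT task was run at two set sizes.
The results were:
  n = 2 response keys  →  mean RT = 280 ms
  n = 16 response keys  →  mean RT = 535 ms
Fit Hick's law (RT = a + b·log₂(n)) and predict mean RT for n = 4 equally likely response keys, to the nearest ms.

365 ms

RT is linear in log₂ n, so two points fix the line:
  b = (535 − 280) / (log₂ 16 − log₂ 2) = 255 / (4 − 1) = 85 ms/bit
  a = 280 − 85 × 1 = 195 ms
Then RT(4) = 195 + 85 × log₂ 4 = 195 + 85 × 2 ≈ 365.000 ms.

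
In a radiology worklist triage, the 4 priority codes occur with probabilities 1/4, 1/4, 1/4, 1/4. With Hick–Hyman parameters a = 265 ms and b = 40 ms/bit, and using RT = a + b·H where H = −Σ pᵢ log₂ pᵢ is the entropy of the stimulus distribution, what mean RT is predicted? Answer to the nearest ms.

345 ms

Each term −pᵢ log₂ pᵢ: 0.25·2 + 0.25·2 + 0.25·2 + 0.25·2; summed, H = 2.000 bits.
Mean RT = a + bH = 265 + 40·2.000 = 345.00 ms.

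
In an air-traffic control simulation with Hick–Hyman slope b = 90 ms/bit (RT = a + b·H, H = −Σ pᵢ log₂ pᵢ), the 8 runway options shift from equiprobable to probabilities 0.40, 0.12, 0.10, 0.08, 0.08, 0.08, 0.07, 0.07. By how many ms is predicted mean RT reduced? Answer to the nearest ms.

32 ms

Equiprobable entropy H₀ = log₂ 8 = 3.0000 bits.
Skewed entropy H = −Σ pᵢ log₂ pᵢ = 2.6397 bits.
ΔRT = b·(H₀ − H) = 90 × 0.3603 = 32.43 ms.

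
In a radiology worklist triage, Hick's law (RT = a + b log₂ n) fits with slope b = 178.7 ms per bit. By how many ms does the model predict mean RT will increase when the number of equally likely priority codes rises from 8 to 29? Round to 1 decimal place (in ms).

332.0 ms

ΔRT = (a + b log₂ n₂) − (a + b log₂ n₁) = b·(log₂ n₂ − log₂ n₁).
log₂(29) − log₂(8) = 4.8580 − 3 = 1.8580.
ΔRT = 178.7 × 1.8580 = 332.021 ms.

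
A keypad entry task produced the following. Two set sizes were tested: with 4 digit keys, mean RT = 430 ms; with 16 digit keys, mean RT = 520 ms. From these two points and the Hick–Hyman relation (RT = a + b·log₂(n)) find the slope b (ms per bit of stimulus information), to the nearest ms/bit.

45 ms/bit

Slope: b = (520 − 430) / (log₂ 16 − log₂ 4) = 90/2.0000 = 45 ms/bit.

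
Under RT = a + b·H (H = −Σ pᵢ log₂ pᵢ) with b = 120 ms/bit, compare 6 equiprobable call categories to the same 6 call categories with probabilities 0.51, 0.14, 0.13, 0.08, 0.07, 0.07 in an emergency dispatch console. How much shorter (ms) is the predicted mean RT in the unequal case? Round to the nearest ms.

The RT saving is b·ΔH. Equiprobable H₀ = log₂(6) = 2.5850 bits; with the given probabilities H = 2.1038 bits.
b·(H₀ − H) = 120 × (2.5850 − 2.1038) = 57.74 ms.

58 ms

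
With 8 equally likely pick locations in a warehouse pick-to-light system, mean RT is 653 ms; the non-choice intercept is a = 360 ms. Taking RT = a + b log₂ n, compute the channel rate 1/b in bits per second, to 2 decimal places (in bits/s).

10.24 bits/s

Choice component = 653 − 360 = 293 ms over log₂(8) = 3 bits.
b = 293 / 3 = 97.667 ms/bit, so 1/b = 10.239 bits/s.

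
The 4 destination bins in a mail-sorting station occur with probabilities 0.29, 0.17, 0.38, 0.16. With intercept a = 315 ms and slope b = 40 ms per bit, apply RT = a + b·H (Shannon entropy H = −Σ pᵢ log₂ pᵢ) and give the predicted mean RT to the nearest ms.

391 ms

H = 0.29·log₂(1/0.29) + 0.17·log₂(1/0.17) + 0.38·log₂(1/0.38) + 0.16·log₂(1/0.16) = 1.9060 bits.
RT = 315 + 40 × 1.9060 = 391.24 ms.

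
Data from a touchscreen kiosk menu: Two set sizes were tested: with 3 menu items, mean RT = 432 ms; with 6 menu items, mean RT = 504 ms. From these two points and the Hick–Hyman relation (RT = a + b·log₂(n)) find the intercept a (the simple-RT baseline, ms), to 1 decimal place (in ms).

The slope on a log₂ axis is (504 − 432) / (2.5850 − 1.5850) = 72.000 ms/bit.
a = RT₁ − b·log₂ n₁ = 432 − 72.000 × 1.5850 = 317.883 ms.

317.9 ms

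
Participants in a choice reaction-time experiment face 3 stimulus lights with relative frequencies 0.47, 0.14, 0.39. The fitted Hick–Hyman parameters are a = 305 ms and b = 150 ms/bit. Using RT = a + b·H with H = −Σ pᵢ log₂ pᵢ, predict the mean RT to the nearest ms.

521 ms

H = 0.47·log₂(1/0.47) + 0.14·log₂(1/0.14) + 0.39·log₂(1/0.39) = 1.4389 bits.
RT = 305 + 150 × 1.4389 = 520.83 ms.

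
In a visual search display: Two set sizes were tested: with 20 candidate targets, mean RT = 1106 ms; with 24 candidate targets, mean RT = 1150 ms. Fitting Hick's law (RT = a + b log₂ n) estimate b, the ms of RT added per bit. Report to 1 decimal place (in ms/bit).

Slope: b = (1150 − 1106) / (log₂ 24 − log₂ 20) = 44/0.2630 = 167.278 ms/bit.

167.3 ms/bit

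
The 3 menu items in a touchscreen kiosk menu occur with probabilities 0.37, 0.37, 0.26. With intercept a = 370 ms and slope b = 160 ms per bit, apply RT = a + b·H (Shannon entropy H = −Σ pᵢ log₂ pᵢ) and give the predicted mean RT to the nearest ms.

621 ms

Entropy contributions −pᵢ log₂ pᵢ: 0.5307, 0.5307, 0.5053; sum H = 1.5667 bits.
RT = a + bH = 370 + 160·1.5667 = 620.68 ms.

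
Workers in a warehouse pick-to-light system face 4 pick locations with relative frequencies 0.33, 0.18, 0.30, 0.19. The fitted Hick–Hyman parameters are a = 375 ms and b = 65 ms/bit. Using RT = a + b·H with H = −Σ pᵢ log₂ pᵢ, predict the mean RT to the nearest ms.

502 ms

Entropy contributions −pᵢ log₂ pᵢ: 0.5278, 0.4453, 0.5211, 0.4552; sum H = 1.9494 bits.
RT = a + bH = 375 + 65·1.9494 = 501.71 ms.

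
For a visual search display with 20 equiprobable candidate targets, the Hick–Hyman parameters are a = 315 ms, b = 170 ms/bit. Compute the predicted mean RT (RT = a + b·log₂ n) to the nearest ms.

log₂(20) = 4.3219 bits, so RT = 315 + 170 × 4.3219 ≈ 1049.728 ms.

1050 ms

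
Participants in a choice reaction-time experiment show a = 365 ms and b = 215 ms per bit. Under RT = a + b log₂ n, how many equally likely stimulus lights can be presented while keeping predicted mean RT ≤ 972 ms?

Information budget: (972 − 365)/215 = 2.8233 bits, so n ≤ 2^2.8233 = 7.078 → at most 7.

7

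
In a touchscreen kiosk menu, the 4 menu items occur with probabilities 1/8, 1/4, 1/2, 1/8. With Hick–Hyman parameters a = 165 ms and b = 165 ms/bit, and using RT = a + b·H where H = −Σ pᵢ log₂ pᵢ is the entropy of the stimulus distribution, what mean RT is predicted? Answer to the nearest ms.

454 ms

Each term −pᵢ log₂ pᵢ: 0.125·3 + 0.25·2 + 0.5·1 + 0.125·3; summed, H = 1.750 bits.
Mean RT = a + bH = 165 + 165·1.750 = 453.75 ms.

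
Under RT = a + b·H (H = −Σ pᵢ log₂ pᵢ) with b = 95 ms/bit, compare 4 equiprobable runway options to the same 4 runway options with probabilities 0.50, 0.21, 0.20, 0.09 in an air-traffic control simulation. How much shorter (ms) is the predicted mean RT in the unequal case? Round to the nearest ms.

24 ms

Equiprobable entropy H₀ = log₂ 4 = 2.0000 bits.
Skewed entropy H = −Σ pᵢ log₂ pᵢ = 1.7499 bits.
ΔRT = b·(H₀ − H) = 95 × 0.2501 = 23.76 ms.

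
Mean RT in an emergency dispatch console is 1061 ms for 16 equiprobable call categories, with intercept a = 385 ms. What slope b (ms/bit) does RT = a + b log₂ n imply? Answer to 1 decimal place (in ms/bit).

169.0 ms/bit

log₂(16) = 4 bits.
b = (RT − a)/log₂ n = (1061 − 385) / 4 = 169.000 ms/bit.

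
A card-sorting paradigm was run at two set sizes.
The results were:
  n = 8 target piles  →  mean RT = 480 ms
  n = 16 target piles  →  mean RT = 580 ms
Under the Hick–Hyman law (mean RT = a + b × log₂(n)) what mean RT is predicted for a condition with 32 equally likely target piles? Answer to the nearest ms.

680 ms

Fit slope and intercept:
  b = (580 − 480) / (log₂ 16 − log₂ 8) = 100 / (4 − 3) = 100 ms/bit
  a = 480 − 100 × 3 = 180 ms
Then RT(32) = 180 + 100 × log₂ 32 = 180 + 100 × 5 ≈ 680.000 ms.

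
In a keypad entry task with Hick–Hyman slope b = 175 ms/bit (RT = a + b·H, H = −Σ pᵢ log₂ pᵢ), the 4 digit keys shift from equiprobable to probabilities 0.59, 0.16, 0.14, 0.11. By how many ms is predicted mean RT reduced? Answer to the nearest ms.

67 ms

The RT saving is b·ΔH. Equiprobable H₀ = log₂(4) = 2.0000 bits; with the given probabilities H = 1.6195 bits.
b·(H₀ − H) = 175 × (2.0000 − 1.6195) = 66.58 ms.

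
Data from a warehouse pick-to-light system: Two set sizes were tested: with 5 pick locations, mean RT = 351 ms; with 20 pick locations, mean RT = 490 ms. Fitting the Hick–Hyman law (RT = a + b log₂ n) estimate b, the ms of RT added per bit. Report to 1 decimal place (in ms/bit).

b = (RT₂ − RT₁)/(log₂ n₂ − log₂ n₁) = (490 − 351)/(4.3219 − 2.3219) = 69.500 ms/bit.

69.5 ms/bit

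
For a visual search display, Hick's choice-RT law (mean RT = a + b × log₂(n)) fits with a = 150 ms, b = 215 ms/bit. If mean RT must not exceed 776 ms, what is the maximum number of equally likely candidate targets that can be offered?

7

Set 150 + 215·log₂ n ≤ 776 → log₂ n ≤ (776 − 150)/215 = 2.9116.
So n ≤ 2^2.9116 = 7.525; the largest integer n is 7.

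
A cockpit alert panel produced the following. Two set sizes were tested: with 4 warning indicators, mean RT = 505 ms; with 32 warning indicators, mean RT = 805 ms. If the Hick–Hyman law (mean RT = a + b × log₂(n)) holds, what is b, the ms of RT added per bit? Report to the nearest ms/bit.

100 ms/bit

Slope: b = (805 − 505) / (log₂ 32 − log₂ 4) = 300/3.0000 = 100 ms/bit.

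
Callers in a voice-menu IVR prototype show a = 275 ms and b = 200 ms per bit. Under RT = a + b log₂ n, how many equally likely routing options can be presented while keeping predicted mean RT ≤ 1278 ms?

Information budget: (1278 − 275)/200 = 5.0150 bits, so n ≤ 2^5.0150 = 32.334 → at most 32.

32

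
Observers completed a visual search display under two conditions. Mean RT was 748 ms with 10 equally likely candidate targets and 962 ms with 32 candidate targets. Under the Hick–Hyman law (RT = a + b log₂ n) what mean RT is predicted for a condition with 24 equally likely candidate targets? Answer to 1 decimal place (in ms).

909.1 ms

Fit slope and intercept:
  b = (962 − 748) / (log₂ 32 − log₂ 10) = 214 / (5 − 3.3219) = 127.527 ms/bit
  a = 748 − 127.527 × 3.3219 = 324.363 ms
Then RT(24) = 324.363 + 127.527 × log₂ 24 = 324.363 + 127.527 × 4.5850 ≈ 909.071 ms.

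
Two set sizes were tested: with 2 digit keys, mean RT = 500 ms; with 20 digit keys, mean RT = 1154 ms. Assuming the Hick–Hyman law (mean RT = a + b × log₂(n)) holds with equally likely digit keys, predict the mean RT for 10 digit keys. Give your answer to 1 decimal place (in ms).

957.1 ms

RT is linear in log₂ n, so two points fix the line:
  b = (1154 − 500) / (log₂ 20 − log₂ 2) = 654 / (4.3219 − 1) = 196.874 ms/bit
  a = 500 − 196.874 × 1 = 303.126 ms
Then RT(10) = 303.126 + 196.874 × log₂ 10 = 303.126 + 196.874 × 3.3219 ≈ 957.126 ms.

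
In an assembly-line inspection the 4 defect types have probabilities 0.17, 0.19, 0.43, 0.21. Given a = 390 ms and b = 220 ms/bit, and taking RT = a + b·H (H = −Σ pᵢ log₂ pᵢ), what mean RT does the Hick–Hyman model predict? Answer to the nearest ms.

Entropy contributions −pᵢ log₂ pᵢ: 0.4346, 0.4552, 0.5236, 0.4728; sum H = 1.8862 bits.
RT = a + bH = 390 + 220·1.8862 = 804.96 ms.

805 ms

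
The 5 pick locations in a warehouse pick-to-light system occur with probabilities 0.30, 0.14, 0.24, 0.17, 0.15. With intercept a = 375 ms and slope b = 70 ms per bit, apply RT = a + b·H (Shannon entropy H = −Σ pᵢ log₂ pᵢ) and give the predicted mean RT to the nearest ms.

533 ms

Entropy contributions −pᵢ log₂ pᵢ: 0.5211, 0.3971, 0.4941, 0.4346, 0.4105; sum H = 2.2575 bits.
RT = a + bH = 375 + 70·2.2575 = 533.02 ms.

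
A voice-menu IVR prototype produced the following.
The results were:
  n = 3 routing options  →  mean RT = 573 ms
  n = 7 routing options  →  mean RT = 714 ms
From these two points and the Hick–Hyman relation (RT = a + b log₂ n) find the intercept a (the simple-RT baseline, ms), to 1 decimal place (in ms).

390.2 ms

The slope on a log₂ axis is (714 − 573) / (2.8074 − 1.5850) = 115.348 ms/bit.
a = RT₁ − b·log₂ n₁ = 573 − 115.348 × 1.5850 = 390.178 ms.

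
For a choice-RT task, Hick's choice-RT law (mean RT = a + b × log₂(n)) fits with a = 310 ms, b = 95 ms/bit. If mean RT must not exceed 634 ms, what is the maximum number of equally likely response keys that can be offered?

10

Set 310 + 95·log₂ n ≤ 634 → log₂ n ≤ (634 − 310)/95 = 3.4105.
So n ≤ 2^3.4105 = 10.633; the largest integer n is 10.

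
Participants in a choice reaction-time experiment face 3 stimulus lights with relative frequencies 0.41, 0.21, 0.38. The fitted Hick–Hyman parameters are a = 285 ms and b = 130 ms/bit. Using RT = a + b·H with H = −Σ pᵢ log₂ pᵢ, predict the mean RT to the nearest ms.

H = 0.41·log₂(1/0.41) + 0.21·log₂(1/0.21) + 0.38·log₂(1/0.38) = 1.5307 bits.
RT = 285 + 130 × 1.5307 = 483.99 ms.

484 ms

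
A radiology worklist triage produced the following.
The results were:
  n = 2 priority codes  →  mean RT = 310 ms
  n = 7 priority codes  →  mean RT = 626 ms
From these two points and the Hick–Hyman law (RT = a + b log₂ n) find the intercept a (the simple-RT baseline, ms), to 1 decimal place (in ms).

135.2 ms

The slope on a log₂ axis is (626 − 310) / (2.8074 − 1) = 174.841 ms/bit.
Intercept: a = 310 − 174.841·log₂(2) = 135.159 ms.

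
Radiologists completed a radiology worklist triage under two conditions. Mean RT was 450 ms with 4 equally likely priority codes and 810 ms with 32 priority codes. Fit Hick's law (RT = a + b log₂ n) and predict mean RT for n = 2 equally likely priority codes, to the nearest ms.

330 ms

Solve the two-equation system in a and b:
  b = (810 − 450) / (log₂ 32 − log₂ 4) = 360 / (5 − 2) = 120 ms/bit
  a = 450 − 120 × 2 = 210 ms
Then RT(2) = 210 + 120 × log₂ 2 = 210 + 120 × 1 ≈ 330.000 ms.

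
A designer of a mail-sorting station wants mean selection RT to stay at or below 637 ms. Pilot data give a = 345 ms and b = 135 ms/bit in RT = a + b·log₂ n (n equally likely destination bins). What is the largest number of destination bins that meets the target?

4

Set 345 + 135·log₂ n ≤ 637 → log₂ n ≤ (637 − 345)/135 = 2.1630.
So n ≤ 2^2.1630 = 4.478; the largest integer n is 4.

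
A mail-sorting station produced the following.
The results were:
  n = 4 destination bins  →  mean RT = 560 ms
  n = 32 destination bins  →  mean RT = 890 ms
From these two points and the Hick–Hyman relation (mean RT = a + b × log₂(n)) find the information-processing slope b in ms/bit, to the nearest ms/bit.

The slope on a log₂ axis is (890 − 560) / (5 − 2) = 110 ms/bit.

110 ms/bit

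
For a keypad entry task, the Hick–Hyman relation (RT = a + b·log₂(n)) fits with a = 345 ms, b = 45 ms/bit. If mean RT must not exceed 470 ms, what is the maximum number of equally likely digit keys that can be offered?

6

45·log₂ n ≤ 470 − 345 = 125, giving log₂ n ≤ 2.7778 and n ≤ 6.858. The largest whole number is 6.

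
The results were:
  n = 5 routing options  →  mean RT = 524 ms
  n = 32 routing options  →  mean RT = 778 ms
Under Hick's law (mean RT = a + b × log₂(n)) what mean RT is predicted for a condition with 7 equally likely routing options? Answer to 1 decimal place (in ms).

570.0 ms

RT is linear in log₂ n, so two points fix the line:
  b = (778 − 524) / (log₂ 32 − log₂ 5) = 254 / (5 − 2.3219) = 94.844 ms/bit
  a = 524 − 94.844 × 2.3219 = 303.778 ms
Then RT(7) = 303.778 + 94.844 × log₂ 7 = 303.778 + 94.844 × 2.8074 ≈ 570.040 ms.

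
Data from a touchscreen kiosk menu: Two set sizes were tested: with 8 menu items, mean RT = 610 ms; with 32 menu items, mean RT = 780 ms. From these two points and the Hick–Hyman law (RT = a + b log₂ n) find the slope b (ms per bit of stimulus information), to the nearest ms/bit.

Slope: b = (780 − 610) / (log₂ 32 − log₂ 8) = 170/2.0000 = 85 ms/bit.

85 ms/bit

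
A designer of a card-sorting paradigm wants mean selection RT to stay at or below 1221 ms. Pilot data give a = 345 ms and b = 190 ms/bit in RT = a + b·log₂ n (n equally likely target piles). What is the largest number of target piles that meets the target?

Set 345 + 190·log₂ n ≤ 1221 → log₂ n ≤ (1221 − 345)/190 = 4.6105.
So n ≤ 2^4.6105 = 24.429; the largest integer n is 24.

24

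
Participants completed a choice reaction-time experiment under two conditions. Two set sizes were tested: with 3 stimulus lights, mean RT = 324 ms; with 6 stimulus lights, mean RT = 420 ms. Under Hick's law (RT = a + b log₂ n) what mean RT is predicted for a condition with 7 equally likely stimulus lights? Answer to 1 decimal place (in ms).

441.3 ms

Solve the two-equation system in a and b:
  b = (420 − 324) / (log₂ 6 − log₂ 3) = 96 / (2.5850 − 1.5850) = 96.000 ms/bit
  a = 324 − 96.000 × 1.5850 = 171.844 ms
Then RT(7) = 171.844 + 96.000 × log₂ 7 = 171.844 + 96.000 × 2.8074 ≈ 441.350 ms.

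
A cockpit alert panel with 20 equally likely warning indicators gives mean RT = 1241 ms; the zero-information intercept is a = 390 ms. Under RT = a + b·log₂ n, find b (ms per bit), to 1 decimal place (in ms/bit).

b = (1241 − 390) / log₂(20) = 851 / 4.3219 = 196.903 ms/bit.

196.9 ms/bit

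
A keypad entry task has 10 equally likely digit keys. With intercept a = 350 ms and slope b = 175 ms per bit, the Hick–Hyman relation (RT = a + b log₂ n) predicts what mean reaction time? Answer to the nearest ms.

931 ms

log₂(10) = 3.3219 bits, so RT = 350 + 175 × 3.3219 ≈ 931.337 ms.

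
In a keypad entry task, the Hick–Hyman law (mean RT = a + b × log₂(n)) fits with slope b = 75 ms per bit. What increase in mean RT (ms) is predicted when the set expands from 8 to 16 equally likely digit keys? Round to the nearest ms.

ΔRT = (a + b log₂ n₂) − (a + b log₂ n₁) = b·(log₂ n₂ − log₂ n₁).
log₂(16) − log₂(8) = log₂(16/8) = log₂(2) = 1.
ΔRT = 75 × 1.0000 = 75.000 ms.

75 ms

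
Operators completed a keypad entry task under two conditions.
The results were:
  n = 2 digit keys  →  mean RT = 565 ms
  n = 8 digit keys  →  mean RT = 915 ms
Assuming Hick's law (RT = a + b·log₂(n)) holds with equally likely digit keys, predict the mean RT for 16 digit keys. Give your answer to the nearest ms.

RT is linear in log₂ n, so two points fix the line:
  b = (915 − 565) / (log₂ 8 − log₂ 2) = 350 / (3 − 1) = 175 ms/bit
  a = 565 − 175 × 1 = 390 ms
Then RT(16) = 390 + 175 × log₂ 16 = 390 + 175 × 4 ≈ 1090.000 ms.

1090 ms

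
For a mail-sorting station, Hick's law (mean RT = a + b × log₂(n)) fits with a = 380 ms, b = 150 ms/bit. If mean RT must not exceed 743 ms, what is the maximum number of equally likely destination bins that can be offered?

150·log₂ n ≤ 743 − 380 = 363, giving log₂ n ≤ 2.4200 and n ≤ 5.352. The largest whole number is 5.

5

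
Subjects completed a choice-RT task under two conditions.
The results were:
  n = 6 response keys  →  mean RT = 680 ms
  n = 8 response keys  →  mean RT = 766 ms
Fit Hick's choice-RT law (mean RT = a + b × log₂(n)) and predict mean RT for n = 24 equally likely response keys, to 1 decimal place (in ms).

Solve the two-equation system in a and b:
  b = (766 − 680) / (log₂ 8 − log₂ 6) = 86 / (3 − 2.5850) = 207.210 ms/bit
  a = 680 − 207.210 × 2.5850 = 144.369 ms
Then RT(24) = 144.369 + 207.210 × log₂ 24 = 144.369 + 207.210 × 4.5850 ≈ 1094.420 ms.

1094.4 ms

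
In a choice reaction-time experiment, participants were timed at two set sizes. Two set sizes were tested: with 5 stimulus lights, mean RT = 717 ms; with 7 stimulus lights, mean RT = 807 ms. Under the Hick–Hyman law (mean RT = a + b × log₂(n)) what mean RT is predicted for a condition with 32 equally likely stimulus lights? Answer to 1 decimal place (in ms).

1213.5 ms

Fit slope and intercept:
  b = (807 − 717) / (log₂ 7 − log₂ 5) = 90 / (2.8074 − 2.3219) = 185.404 ms/bit
  a = 717 − 185.404 × 2.3219 = 286.506 ms
Then RT(32) = 286.506 + 185.404 × log₂ 32 = 286.506 + 185.404 × 5 ≈ 1213.525 ms.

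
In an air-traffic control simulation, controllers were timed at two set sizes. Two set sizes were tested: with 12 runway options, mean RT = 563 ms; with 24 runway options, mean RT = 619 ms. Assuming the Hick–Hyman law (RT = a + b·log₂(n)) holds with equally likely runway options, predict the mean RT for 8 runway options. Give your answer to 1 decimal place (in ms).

530.2 ms

With log₂ n on the abscissa the relation is linear; from the two conditions:
  b = (619 − 563) / (log₂ 24 − log₂ 12) = 56 / (4.5850 − 3.5850) = 56.000 ms/bit
  a = 563 − 56.000 × 3.5850 = 362.242 ms
Then RT(8) = 362.242 + 56.000 × log₂ 8 = 362.242 + 56.000 × 3 ≈ 530.242 ms.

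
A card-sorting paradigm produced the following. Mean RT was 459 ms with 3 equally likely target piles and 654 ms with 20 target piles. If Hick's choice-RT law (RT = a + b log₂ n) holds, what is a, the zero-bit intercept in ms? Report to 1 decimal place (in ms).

346.1 ms

b = (RT₂ − RT₁)/(log₂ n₂ − log₂ n₁) = (654 − 459)/(4.3219 − 1.5850) = 71.247 ms/bit.
a = RT₁ − b·log₂ n₁ = 459 − 71.247 × 1.5850 = 346.077 ms.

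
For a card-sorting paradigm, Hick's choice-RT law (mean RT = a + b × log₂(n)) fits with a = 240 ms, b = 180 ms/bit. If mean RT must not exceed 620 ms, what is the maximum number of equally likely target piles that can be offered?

4

Set 240 + 180·log₂ n ≤ 620 → log₂ n ≤ (620 − 240)/180 = 2.1111.
So n ≤ 2^2.1111 = 4.320; the largest integer n is 4.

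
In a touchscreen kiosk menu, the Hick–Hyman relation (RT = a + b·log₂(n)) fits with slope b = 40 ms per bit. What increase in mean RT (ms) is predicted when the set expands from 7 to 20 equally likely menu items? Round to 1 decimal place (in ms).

The intercept a cancels: ΔRT = b·(log₂ n₂ − log₂ n₁) = b·log₂(n₂/n₁).
log₂(20) − log₂(7) = 4.3219 − 2.8074 = 1.5146.
ΔRT = 40 × 1.5146 = 60.583 ms.

60.6 ms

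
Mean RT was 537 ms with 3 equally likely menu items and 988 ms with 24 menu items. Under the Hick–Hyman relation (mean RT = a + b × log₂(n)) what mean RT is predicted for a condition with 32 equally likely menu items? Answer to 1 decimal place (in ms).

1050.4 ms

Solve the two-equation system in a and b:
  b = (988 − 537) / (log₂ 24 − log₂ 3) = 451 / (4.5850 − 1.5850) = 150.333 ms/bit
  a = 537 − 150.333 × 1.5850 = 298.727 ms
Then RT(32) = 298.727 + 150.333 × log₂ 32 = 298.727 + 150.333 × 5 ≈ 1050.394 ms.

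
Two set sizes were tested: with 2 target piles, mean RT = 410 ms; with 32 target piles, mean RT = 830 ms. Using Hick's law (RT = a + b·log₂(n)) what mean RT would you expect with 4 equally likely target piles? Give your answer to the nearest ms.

515 ms

Solve the two-equation system in a and b:
  b = (830 − 410) / (log₂ 32 − log₂ 2) = 420 / (5 − 1) = 105 ms/bit
  a = 410 − 105 × 1 = 305 ms
Then RT(4) = 305 + 105 × log₂ 4 = 305 + 105 × 2 ≈ 515.000 ms.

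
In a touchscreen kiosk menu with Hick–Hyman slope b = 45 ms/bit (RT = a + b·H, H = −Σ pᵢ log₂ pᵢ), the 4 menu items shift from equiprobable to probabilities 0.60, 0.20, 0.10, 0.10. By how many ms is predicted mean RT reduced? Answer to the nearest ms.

19 ms

Equiprobable entropy H₀ = log₂ 4 = 2.0000 bits.
Skewed entropy H = −Σ pᵢ log₂ pᵢ = 1.5710 bits.
ΔRT = b·(H₀ − H) = 45 × 0.4290 = 19.31 ms.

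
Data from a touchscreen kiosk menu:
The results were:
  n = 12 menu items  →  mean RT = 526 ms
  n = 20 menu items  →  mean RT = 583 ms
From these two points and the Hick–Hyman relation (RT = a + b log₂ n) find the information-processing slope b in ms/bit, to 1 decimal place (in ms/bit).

Slope: b = (583 − 526) / (log₂ 20 − log₂ 12) = 57/0.7370 = 77.344 ms/bit.

77.3 ms/bit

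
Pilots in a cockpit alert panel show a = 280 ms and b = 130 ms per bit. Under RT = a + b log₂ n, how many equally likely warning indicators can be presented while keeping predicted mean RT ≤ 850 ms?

20

Set 280 + 130·log₂ n ≤ 850 → log₂ n ≤ (850 − 280)/130 = 4.3846.
So n ≤ 2^4.3846 = 20.888; the largest integer n is 20.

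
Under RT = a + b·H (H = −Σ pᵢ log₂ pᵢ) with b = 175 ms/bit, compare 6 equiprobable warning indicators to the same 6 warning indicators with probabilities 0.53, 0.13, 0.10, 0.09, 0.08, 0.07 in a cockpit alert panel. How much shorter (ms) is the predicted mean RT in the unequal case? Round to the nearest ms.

Equiprobable entropy H₀ = log₂ 6 = 2.5850 bits.
Skewed entropy H = −Σ pᵢ log₂ pᵢ = 2.0730 bits.
ΔRT = b·(H₀ − H) = 175 × 0.5120 = 89.59 ms.

90 ms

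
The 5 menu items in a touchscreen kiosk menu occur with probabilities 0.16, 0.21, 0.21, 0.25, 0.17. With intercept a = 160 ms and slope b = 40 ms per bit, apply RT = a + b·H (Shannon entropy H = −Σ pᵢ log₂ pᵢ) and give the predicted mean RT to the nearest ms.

252 ms

H = 0.16·log₂(1/0.16) + 0.21·log₂(1/0.21) + 0.21·log₂(1/0.21) + 0.25·log₂(1/0.25) + 0.17·log₂(1/0.17) = 2.3033 bits.
RT = 160 + 40 × 2.3033 = 252.13 ms.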